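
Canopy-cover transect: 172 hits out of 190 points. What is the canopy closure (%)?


Formula: Canopy closure = covered points / total points * 100
Closure = 172 / 190 * 100
Closure = 0.9053 * 100 = 90.5%

90.5


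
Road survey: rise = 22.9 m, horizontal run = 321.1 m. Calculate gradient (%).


Formula: Gradient = rise / run * 100
Gradient = 22.9 / 321.1 * 100 = 7.1%

7.1


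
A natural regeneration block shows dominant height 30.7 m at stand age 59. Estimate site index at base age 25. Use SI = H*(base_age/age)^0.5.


Formula: SI = H_dom * (base_age / age)^0.5
Age ratio = 25 / 59 = 0.42373
sqrt(age_ratio) = 0.65094
SI = 30.7 * 0.65094 = 20.0 m

20.0


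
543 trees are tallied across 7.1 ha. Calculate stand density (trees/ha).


Formula: Stand Density = N_trees / Area_ha
Density = 543 trees / 7.1 ha
Density = 76 trees/ha

76


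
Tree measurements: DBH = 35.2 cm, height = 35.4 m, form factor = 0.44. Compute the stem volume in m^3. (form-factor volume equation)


Formula: V = pi * (DBH/200)^2 * H * ff
Radius = DBH/200 = 35.2/200 = 0.176 m
Radius^2 = 0.176^2 = 0.030976 m^2
V = pi * 0.030976 * 35.4 * 0.44
V = 1.516 m^3

1.516


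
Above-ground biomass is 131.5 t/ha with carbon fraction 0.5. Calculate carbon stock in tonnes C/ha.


Formula: Carbon Stock = Biomass * Carbon Fraction
C = 131.5 t/ha * 0.5
C = 65.8 t C/ha

65.8


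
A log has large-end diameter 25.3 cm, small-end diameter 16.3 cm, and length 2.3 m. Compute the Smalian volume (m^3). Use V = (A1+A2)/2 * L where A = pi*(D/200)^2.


Smalian: V = (A1 + A2)/2 * L,  A = pi*(D/200)^2
A1 = pi*(25.3/200)^2 = 0.050273 m^2
A2 = pi*(16.3/200)^2 = 0.020867 m^2
V = (0.050273+0.020867)/2*2.3 = 0.0818 m^3

0.0818


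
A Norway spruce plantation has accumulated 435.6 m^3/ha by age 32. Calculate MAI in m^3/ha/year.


Formula: MAI = Total Volume / Stand Age
MAI = 435.6 m^3/ha / 32 years
MAI = 13.61 m^3/ha/year

13.61


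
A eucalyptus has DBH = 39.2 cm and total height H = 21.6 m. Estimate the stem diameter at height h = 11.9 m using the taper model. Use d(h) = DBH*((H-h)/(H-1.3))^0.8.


Taper: d(h) = DBH * ((H - h) / (H - 1.3))^0.8
Numerator = H - h = 21.6 - 11.9 = 9.7 m
Denominator = H - 1.3 = 21.6 - 1.3 = 20.3 m
Ratio = 9.7 / 20.3 = 0.47783
d = 39.2 * 0.47783^0.8 = 21.7 cm

21.7


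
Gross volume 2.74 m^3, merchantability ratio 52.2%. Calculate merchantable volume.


Formula: MV = V_total * (merchantable_pct / 100)
Merchantable fraction = 52.2% / 100 = 0.522
MV = 2.74 m^3 * 0.522 = 1.43 m^3

1.43


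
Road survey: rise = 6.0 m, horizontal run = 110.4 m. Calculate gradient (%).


Formula: Gradient = rise / run * 100
Gradient = 6.0 / 110.4 * 100 = 5.4%

5.4


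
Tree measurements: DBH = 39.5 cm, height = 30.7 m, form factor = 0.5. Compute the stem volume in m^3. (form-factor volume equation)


Formula: V = pi * (DBH/200)^2 * H * ff
Radius = DBH/200 = 39.5/200 = 0.1975 m
Radius^2 = 0.1975^2 = 0.03900625 m^2
V = pi * 0.03900625 * 30.7 * 0.5
V = 1.881 m^3

1.881


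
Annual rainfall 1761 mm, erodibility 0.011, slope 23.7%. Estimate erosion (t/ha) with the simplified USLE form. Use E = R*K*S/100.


Formula: E = R * K * S / 100  (simplified USLE)
R * K = 1761 * 0.011 = 19.371
E = 19.371 * 23.7 / 100 = 4.59 t/ha

4.59


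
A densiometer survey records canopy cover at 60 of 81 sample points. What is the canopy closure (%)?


Formula: Canopy closure = covered points / total points * 100
Closure = 60 / 81 * 100
Closure = 0.7407 * 100 = 74.1%

74.1


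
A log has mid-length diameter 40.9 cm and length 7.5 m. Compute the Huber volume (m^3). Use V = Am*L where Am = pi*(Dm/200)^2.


Huber: V = Am * L,  Am = pi*(Dm/200)^2
Am = pi*(40.9/200)^2 = 0.131382 m^2
V = 0.131382*7.5 = 0.9854 m^3

0.9854


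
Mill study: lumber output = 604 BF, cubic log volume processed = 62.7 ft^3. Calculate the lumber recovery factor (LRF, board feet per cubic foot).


Formula: LRF = Lumber Output (BF) / Log Input (ft^3)
LRF = 604 BF / 62.7 ft^3
LRF = 9.63 BF/ft^3

9.63


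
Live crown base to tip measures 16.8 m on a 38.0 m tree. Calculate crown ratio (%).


Formula: Crown Ratio = (Crown Length / Total Height) * 100
CR = (16.8 m / 38.0 m) * 100
CR = 0.4421 * 100 = 44.2%

44.2


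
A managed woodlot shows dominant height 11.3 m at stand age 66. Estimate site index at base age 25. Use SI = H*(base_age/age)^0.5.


Formula: SI = H_dom * (base_age / age)^0.5
Age ratio = 25 / 66 = 0.37879
sqrt(age_ratio) = 0.61546
SI = 11.3 * 0.61546 = 7.0 m

7.0


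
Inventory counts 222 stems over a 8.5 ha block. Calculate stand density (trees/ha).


Formula: Stand Density = N_trees / Area_ha
Density = 222 trees / 8.5 ha
Density = 26 trees/ha

26


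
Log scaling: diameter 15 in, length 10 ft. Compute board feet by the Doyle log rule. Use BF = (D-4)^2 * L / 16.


Doyle: BF = (D - 4)^2 * L / 16
Adjusted diameter = 15 - 4 = 11 in
(D-4)^2 = 11^2 = 121
BF = 121 * 10 / 16 = 76 BF

76


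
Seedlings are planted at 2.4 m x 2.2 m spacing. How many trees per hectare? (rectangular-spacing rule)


Formula: TPH = 10000 m^2/ha / (spacing_x * spacing_y)
Area per tree = 2.4 m * 2.2 m = 5.28 m^2
TPH = 10000 / 5.28 = 1894 trees/ha

1894


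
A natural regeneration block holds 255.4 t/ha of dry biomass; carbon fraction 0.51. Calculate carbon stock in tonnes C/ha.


Formula: Carbon Stock = Biomass * Carbon Fraction
C = 255.4 t/ha * 0.51
C = 130.3 t C/ha

130.3


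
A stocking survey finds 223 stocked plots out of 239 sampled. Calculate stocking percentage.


Formula: Stocking % = stocked plots / total plots * 100
Stocking = 223 / 239 * 100
Stocking = 0.9331 * 100 = 93.3%

93.3


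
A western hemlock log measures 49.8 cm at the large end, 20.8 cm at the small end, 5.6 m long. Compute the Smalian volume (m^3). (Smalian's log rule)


Smalian: V = (A1 + A2)/2 * L,  A = pi*(D/200)^2
A1 = pi*(49.8/200)^2 = 0.194782 m^2
A2 = pi*(20.8/200)^2 = 0.033979 m^2
V = (0.194782+0.033979)/2*5.6 = 0.6405 m^3

0.6405


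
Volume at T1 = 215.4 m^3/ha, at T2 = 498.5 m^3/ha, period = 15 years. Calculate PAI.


Formula: PAI = (V_T2 - V_T1) / (T2 - T1)
Volume increment = 498.5 - 215.4 = 283.1 m^3/ha
PAI = 283.1 / 15 = 18.87 m^3/ha/year

18.87


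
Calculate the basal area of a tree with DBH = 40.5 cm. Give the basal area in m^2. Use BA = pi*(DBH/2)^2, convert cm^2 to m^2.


Formula: BA = pi * (DBH/2)^2 / 10000  (cm^2 to m^2)
Radius = DBH/2 = 40.5/2 = 20.25 cm
BA = pi * 20.25^2 / 10000
   = 1288.2493 cm^2 / 10000
   = 0.1288 m^2

0.1288


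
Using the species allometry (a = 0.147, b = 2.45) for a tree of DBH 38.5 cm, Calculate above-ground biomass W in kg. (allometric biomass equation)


Formula: W = a * DBH^b  (allometric power law)
DBH^b = 38.5^2.45 = 7662.6464
W = 0.147 * 7662.6464 = 1126.4 kg

1126.4


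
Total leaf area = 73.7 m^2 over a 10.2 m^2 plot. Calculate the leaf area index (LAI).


Formula: LAI = total leaf area / ground area  (dimensionless)
LAI = 73.7 m^2 / 10.2 m^2
LAI = 7.23

7.23


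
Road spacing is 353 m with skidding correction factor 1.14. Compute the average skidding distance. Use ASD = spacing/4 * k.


Formula: ASD = (spacing / 4) * correction
Uncorrected distance = spacing / 4 = 353 / 4 = 88.25 m
ASD = 88.25 * 1.14 = 101 m

101


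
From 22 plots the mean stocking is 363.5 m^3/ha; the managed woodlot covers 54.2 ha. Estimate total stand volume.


Formula: Total Volume = Mean Volume per ha * Total Area
Total Volume = 363.5 m^3/ha * 54.2 ha
Total Volume = 19702 m^3

19702


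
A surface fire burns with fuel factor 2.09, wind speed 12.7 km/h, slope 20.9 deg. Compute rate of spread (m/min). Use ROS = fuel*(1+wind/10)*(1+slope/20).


Formula: ROS = fuel * (1 + wind/10) * (1 + slope/20)
Wind factor = 1 + 12.7/10 = 2.27
Slope factor = 1 + 20.9/20 = 2.045
ROS = 2.09 * 2.27 * 2.045 = 9.7 m/min

9.7


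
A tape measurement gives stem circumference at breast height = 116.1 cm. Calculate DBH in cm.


Formula: DBH = C / pi
DBH = 116.1 / pi
pi = 3.14159...
DBH = 37.0 cm

37.0


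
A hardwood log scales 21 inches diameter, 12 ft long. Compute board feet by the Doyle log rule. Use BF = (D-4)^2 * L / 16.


Doyle: BF = (D - 4)^2 * L / 16
Adjusted diameter = 21 - 4 = 17 in
(D-4)^2 = 17^2 = 289
BF = 289 * 12 / 16 = 217 BF

217


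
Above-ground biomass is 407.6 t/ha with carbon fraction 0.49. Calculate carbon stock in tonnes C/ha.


Formula: Carbon Stock = Biomass * Carbon Fraction
C = 407.6 t/ha * 0.49
C = 199.7 t C/ha

199.7


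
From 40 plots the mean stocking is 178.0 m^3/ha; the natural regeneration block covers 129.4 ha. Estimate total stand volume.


Formula: Total Volume = Mean Volume per ha * Total Area
Total Volume = 178.0 m^3/ha * 129.4 ha
Total Volume = 23033 m^3

23033


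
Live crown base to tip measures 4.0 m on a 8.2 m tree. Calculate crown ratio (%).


Formula: Crown Ratio = (Crown Length / Total Height) * 100
CR = (4.0 m / 8.2 m) * 100
CR = 0.4878 * 100 = 48.8%

48.8


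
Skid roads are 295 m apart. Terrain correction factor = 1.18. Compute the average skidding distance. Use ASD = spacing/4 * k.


Formula: ASD = (spacing / 4) * correction
Uncorrected distance = spacing / 4 = 295 / 4 = 73.75 m
ASD = 73.75 * 1.18 = 87 m

87


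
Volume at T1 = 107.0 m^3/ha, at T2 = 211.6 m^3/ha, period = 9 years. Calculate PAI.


Formula: PAI = (V_T2 - V_T1) / (T2 - T1)
Volume increment = 211.6 - 107.0 = 104.6 m^3/ha
PAI = 104.6 / 9 = 11.62 m^3/ha/year

11.62


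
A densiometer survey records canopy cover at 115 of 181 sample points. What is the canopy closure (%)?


Formula: Canopy closure = covered points / total points * 100
Closure = 115 / 181 * 100
Closure = 0.6354 * 100 = 63.5%

63.5


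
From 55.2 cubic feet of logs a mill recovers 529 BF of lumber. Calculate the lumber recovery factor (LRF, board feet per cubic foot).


Formula: LRF = Lumber Output (BF) / Log Input (ft^3)
LRF = 529 BF / 55.2 ft^3
LRF = 9.58 BF/ft^3

9.58


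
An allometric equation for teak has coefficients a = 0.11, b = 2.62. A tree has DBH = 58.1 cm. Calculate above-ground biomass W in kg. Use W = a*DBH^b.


Formula: W = a * DBH^b  (allometric power law)
DBH^b = 58.1^2.62 = 41893.0005
W = 0.11 * 41893.0005 = 4608.2 kg

4608.2


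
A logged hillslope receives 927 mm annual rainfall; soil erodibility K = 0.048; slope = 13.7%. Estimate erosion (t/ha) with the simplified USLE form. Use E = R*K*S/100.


Formula: E = R * K * S / 100  (simplified USLE)
R * K = 927 * 0.048 = 44.496
E = 44.496 * 13.7 / 100 = 6.1 t/ha

6.1


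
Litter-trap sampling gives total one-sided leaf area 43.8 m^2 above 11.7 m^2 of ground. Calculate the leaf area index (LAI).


Formula: LAI = total leaf area / ground area  (dimensionless)
LAI = 43.8 m^2 / 11.7 m^2
LAI = 3.74

3.74


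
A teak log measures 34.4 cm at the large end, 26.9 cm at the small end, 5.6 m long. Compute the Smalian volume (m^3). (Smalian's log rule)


Smalian: V = (A1 + A2)/2 * L,  A = pi*(D/200)^2
A1 = pi*(34.4/200)^2 = 0.092941 m^2
A2 = pi*(26.9/200)^2 = 0.056832 m^2
V = (0.092941+0.056832)/2*5.6 = 0.4194 m^3

0.4194


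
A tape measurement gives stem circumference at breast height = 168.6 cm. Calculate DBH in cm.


Formula: DBH = C / pi
DBH = 168.6 / pi
pi = 3.14159...
DBH = 53.7 cm

53.7


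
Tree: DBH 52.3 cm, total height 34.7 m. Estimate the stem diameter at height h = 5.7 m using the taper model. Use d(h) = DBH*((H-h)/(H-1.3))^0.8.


Taper: d(h) = DBH * ((H - h) / (H - 1.3))^0.8
Numerator = H - h = 34.7 - 5.7 = 29.0 m
Denominator = H - 1.3 = 34.7 - 1.3 = 33.4 m
Ratio = 29.0 / 33.4 = 0.86826
d = 52.3 * 0.86826^0.8 = 46.7 cm

46.7


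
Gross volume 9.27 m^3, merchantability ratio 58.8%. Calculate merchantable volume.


Formula: MV = V_total * (merchantable_pct / 100)
Merchantable fraction = 58.8% / 100 = 0.588
MV = 9.27 m^3 * 0.588 = 5.451 m^3

5.451


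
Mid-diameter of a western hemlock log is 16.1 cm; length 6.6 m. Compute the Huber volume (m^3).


Huber: V = Am * L,  Am = pi*(Dm/200)^2
Am = pi*(16.1/200)^2 = 0.020358 m^2
V = 0.020358*6.6 = 0.1344 m^3

0.1344


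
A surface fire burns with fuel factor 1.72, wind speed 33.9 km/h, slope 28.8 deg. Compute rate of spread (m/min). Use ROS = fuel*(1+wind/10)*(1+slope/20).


Formula: ROS = fuel * (1 + wind/10) * (1 + slope/20)
Wind factor = 1 + 33.9/10 = 4.39
Slope factor = 1 + 28.8/20 = 2.44
ROS = 1.72 * 4.39 * 2.44 = 18.42 m/min

18.42


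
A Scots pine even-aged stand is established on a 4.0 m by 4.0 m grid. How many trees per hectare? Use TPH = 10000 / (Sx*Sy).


Formula: TPH = 10000 m^2/ha / (spacing_x * spacing_y)
Area per tree = 4.0 m * 4.0 m = 16.0 m^2
TPH = 10000 / 16.0 = 625 trees/ha

625


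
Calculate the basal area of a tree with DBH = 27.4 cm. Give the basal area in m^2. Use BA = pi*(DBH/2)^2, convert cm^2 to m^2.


Formula: BA = pi * (DBH/2)^2 / 10000  (cm^2 to m^2)
Radius = DBH/2 = 27.4/2 = 13.7 cm
BA = pi * 13.7^2 / 10000
   = 589.6455 cm^2 / 10000
   = 0.059 m^2

0.059


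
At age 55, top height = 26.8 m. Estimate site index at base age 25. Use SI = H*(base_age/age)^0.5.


Formula: SI = H_dom * (base_age / age)^0.5
Age ratio = 25 / 55 = 0.45455
sqrt(age_ratio) = 0.6742
SI = 26.8 * 0.6742 = 18.1 m

18.1


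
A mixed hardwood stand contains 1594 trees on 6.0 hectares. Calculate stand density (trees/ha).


Formula: Stand Density = N_trees / Area_ha
Density = 1594 trees / 6.0 ha
Density = 266 trees/ha

266


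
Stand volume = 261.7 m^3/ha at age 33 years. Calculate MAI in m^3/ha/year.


Formula: MAI = Total Volume / Stand Age
MAI = 261.7 m^3/ha / 33 years
MAI = 7.93 m^3/ha/year

7.93


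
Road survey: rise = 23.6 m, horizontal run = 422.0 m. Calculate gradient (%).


Formula: Gradient = rise / run * 100
Gradient = 23.6 / 422.0 * 100 = 5.6%

5.6


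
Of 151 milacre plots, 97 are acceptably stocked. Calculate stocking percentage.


Formula: Stocking % = stocked plots / total plots * 100
Stocking = 97 / 151 * 100
Stocking = 0.6424 * 100 = 64.2%

64.2


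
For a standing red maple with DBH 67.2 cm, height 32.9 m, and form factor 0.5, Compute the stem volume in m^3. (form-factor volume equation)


Formula: V = pi * (DBH/200)^2 * H * ff
Radius = DBH/200 = 67.2/200 = 0.336 m
Radius^2 = 0.336^2 = 0.112896 m^2
V = pi * 0.112896 * 32.9 * 0.5
V = 5.834 m^3

5.834


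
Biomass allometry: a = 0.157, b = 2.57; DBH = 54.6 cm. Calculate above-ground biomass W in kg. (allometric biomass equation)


Formula: W = a * DBH^b  (allometric power law)
DBH^b = 54.6^2.57 = 29146.4115
W = 0.157 * 29146.4115 = 4576.0 kg

4576.0


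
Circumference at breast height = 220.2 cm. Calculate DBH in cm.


Formula: DBH = C / pi
DBH = 220.2 / pi
pi = 3.14159...
DBH = 70.1 cm

70.1


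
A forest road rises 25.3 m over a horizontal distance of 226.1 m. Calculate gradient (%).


Formula: Gradient = rise / run * 100
Gradient = 25.3 / 226.1 * 100 = 11.2%

11.2


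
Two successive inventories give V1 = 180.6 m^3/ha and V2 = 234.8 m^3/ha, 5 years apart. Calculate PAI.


Formula: PAI = (V_T2 - V_T1) / (T2 - T1)
Volume increment = 234.8 - 180.6 = 54.2 m^3/ha
PAI = 54.2 / 5 = 10.84 m^3/ha/year

10.84


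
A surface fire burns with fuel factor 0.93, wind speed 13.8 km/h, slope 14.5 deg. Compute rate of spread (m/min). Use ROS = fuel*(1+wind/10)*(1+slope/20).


Formula: ROS = fuel * (1 + wind/10) * (1 + slope/20)
Wind factor = 1 + 13.8/10 = 2.38
Slope factor = 1 + 14.5/20 = 1.725
ROS = 0.93 * 2.38 * 1.725 = 3.82 m/min

3.82


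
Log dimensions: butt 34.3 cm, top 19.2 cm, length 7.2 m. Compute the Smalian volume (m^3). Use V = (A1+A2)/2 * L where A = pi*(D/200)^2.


Smalian: V = (A1 + A2)/2 * L,  A = pi*(D/200)^2
A1 = pi*(34.3/200)^2 = 0.092401 m^2
A2 = pi*(19.2/200)^2 = 0.028953 m^2
V = (0.092401+0.028953)/2*7.2 = 0.4369 m^3

0.4369


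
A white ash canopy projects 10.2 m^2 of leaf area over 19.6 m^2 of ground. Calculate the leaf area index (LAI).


Formula: LAI = total leaf area / ground area  (dimensionless)
LAI = 10.2 m^2 / 19.6 m^2
LAI = 0.52

0.52


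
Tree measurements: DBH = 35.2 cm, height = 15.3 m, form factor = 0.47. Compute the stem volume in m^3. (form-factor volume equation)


Formula: V = pi * (DBH/200)^2 * H * ff
Radius = DBH/200 = 35.2/200 = 0.176 m
Radius^2 = 0.176^2 = 0.030976 m^2
V = pi * 0.030976 * 15.3 * 0.47
V = 0.7 m^3

0.7


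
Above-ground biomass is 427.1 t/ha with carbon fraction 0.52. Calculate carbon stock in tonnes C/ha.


Formula: Carbon Stock = Biomass * Carbon Fraction
C = 427.1 t/ha * 0.52
C = 222.1 t C/ha

222.1


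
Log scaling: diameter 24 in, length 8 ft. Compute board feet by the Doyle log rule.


Doyle: BF = (D - 4)^2 * L / 16
Adjusted diameter = 24 - 4 = 20 in
(D-4)^2 = 20^2 = 400
BF = 400 * 8 / 16 = 200 BF

200


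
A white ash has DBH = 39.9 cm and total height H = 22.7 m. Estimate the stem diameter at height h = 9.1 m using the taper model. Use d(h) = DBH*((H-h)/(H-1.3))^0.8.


Taper: d(h) = DBH * ((H - h) / (H - 1.3))^0.8
Numerator = H - h = 22.7 - 9.1 = 13.6 m
Denominator = H - 1.3 = 22.7 - 1.3 = 21.4 m
Ratio = 13.6 / 21.4 = 0.63551
d = 39.9 * 0.63551^0.8 = 27.8 cm

27.8


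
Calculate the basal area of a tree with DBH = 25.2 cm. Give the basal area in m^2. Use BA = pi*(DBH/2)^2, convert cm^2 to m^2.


Formula: BA = pi * (DBH/2)^2 / 10000  (cm^2 to m^2)
Radius = DBH/2 = 25.2/2 = 12.6 cm
BA = pi * 12.6^2 / 10000
   = 498.7592 cm^2 / 10000
   = 0.0499 m^2

0.0499


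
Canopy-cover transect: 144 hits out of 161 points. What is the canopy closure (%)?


Formula: Canopy closure = covered points / total points * 100
Closure = 144 / 161 * 100
Closure = 0.8944 * 100 = 89.4%

89.4


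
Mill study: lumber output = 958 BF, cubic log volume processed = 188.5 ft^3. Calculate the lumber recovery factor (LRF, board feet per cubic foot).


Formula: LRF = Lumber Output (BF) / Log Input (ft^3)
LRF = 958 BF / 188.5 ft^3
LRF = 5.08 BF/ft^3

5.08


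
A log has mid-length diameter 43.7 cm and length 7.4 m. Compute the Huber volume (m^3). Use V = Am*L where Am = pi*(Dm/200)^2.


Huber: V = Am * L,  Am = pi*(Dm/200)^2
Am = pi*(43.7/200)^2 = 0.149987 m^2
V = 0.149987*7.4 = 1.1099 m^3

1.1099


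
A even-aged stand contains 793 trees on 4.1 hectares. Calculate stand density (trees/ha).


Formula: Stand Density = N_trees / Area_ha
Density = 793 trees / 4.1 ha
Density = 193 trees/ha

193


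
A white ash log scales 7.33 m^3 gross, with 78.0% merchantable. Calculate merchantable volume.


Formula: MV = V_total * (merchantable_pct / 100)
Merchantable fraction = 78.0% / 100 = 0.78
MV = 7.33 m^3 * 0.78 = 5.717 m^3

5.717


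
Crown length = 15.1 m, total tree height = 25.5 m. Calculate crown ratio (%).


Formula: Crown Ratio = (Crown Length / Total Height) * 100
CR = (15.1 m / 25.5 m) * 100
CR = 0.5922 * 100 = 59.2%

59.2


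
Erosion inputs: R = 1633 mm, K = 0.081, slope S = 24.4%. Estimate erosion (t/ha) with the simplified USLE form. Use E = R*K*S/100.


Formula: E = R * K * S / 100  (simplified USLE)
R * K = 1633 * 0.081 = 132.273
E = 132.273 * 24.4 / 100 = 32.27 t/ha

32.27


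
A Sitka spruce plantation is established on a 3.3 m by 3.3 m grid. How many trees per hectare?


Formula: TPH = 10000 m^2/ha / (spacing_x * spacing_y)
Area per tree = 3.3 m * 3.3 m = 10.89 m^2
TPH = 10000 / 10.89 = 918 trees/ha

918


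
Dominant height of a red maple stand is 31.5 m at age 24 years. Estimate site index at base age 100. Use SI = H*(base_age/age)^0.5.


Formula: SI = H_dom * (base_age / age)^0.5
Age ratio = 100 / 24 = 4.16667
sqrt(age_ratio) = 2.04124
SI = 31.5 * 2.04124 = 64.3 m

64.3


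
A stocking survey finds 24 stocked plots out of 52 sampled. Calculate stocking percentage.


Formula: Stocking % = stocked plots / total plots * 100
Stocking = 24 / 52 * 100
Stocking = 0.4615 * 100 = 46.2%

46.2


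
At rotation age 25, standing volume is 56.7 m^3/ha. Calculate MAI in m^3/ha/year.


Formula: MAI = Total Volume / Stand Age
MAI = 56.7 m^3/ha / 25 years
MAI = 2.27 m^3/ha/year

2.27


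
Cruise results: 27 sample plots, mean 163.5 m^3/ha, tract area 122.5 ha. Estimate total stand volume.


Formula: Total Volume = Mean Volume per ha * Total Area
Total Volume = 163.5 m^3/ha * 122.5 ha
Total Volume = 20029 m^3

20029


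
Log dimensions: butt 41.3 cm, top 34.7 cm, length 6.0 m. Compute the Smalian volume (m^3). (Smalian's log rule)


Smalian: V = (A1 + A2)/2 * L,  A = pi*(D/200)^2
A1 = pi*(41.3/200)^2 = 0.133965 m^2
A2 = pi*(34.7/200)^2 = 0.094569 m^2
V = (0.133965+0.094569)/2*6.0 = 0.6856 m^3

0.6856


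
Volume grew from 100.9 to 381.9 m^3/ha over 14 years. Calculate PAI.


Formula: PAI = (V_T2 - V_T1) / (T2 - T1)
Volume increment = 381.9 - 100.9 = 281.0 m^3/ha
PAI = 281.0 / 14 = 20.07 m^3/ha/year

20.07


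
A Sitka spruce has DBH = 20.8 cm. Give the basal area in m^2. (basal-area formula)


Formula: BA = pi * (DBH/2)^2 / 10000  (cm^2 to m^2)
Radius = DBH/2 = 20.8/2 = 10.4 cm
BA = pi * 10.4^2 / 10000
   = 339.7947 cm^2 / 10000
   = 0.034 m^2

0.034


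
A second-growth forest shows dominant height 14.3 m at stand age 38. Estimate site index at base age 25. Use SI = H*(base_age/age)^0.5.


Formula: SI = H_dom * (base_age / age)^0.5
Age ratio = 25 / 38 = 0.65789
sqrt(age_ratio) = 0.81111
SI = 14.3 * 0.81111 = 11.6 m

11.6


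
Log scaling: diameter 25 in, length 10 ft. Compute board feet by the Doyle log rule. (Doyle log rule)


Doyle: BF = (D - 4)^2 * L / 16
Adjusted diameter = 25 - 4 = 21 in
(D-4)^2 = 21^2 = 441
BF = 441 * 10 / 16 = 276 BF

276


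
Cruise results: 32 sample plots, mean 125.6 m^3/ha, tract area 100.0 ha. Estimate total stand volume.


Formula: Total Volume = Mean Volume per ha * Total Area
Total Volume = 125.6 m^3/ha * 100.0 ha
Total Volume = 12560 m^3

12560


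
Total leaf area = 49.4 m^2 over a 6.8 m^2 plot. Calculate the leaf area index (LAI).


Formula: LAI = total leaf area / ground area  (dimensionless)
LAI = 49.4 m^2 / 6.8 m^2
LAI = 7.26

7.26


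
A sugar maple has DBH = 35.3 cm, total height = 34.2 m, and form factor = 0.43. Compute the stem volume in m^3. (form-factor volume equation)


Formula: V = pi * (DBH/200)^2 * H * ff
Radius = DBH/200 = 35.3/200 = 0.1765 m
Radius^2 = 0.1765^2 = 0.03115225 m^2
V = pi * 0.03115225 * 34.2 * 0.43
V = 1.439 m^3

1.439


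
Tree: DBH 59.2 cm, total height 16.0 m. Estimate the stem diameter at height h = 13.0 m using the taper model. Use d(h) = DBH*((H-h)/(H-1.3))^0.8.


Taper: d(h) = DBH * ((H - h) / (H - 1.3))^0.8
Numerator = H - h = 16.0 - 13.0 = 3.0 m
Denominator = H - 1.3 = 16.0 - 1.3 = 14.7 m
Ratio = 3.0 / 14.7 = 0.20408
d = 59.2 * 0.20408^0.8 = 16.6 cm

16.6


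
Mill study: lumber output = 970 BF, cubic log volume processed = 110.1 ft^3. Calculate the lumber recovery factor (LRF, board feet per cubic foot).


Formula: LRF = Lumber Output (BF) / Log Input (ft^3)
LRF = 970 BF / 110.1 ft^3
LRF = 8.81 BF/ft^3

8.81


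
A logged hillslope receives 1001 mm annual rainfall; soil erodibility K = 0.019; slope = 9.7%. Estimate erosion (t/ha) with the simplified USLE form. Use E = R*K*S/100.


Formula: E = R * K * S / 100  (simplified USLE)
R * K = 1001 * 0.019 = 19.019
E = 19.019 * 9.7 / 100 = 1.84 t/ha

1.84


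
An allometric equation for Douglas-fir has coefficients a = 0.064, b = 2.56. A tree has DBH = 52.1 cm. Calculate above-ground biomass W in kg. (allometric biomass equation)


Formula: W = a * DBH^b  (allometric power law)
DBH^b = 52.1^2.56 = 24837.3108
W = 0.064 * 24837.3108 = 1589.6 kg

1589.6


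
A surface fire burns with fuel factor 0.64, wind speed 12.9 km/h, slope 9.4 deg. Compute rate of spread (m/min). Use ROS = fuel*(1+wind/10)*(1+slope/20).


Formula: ROS = fuel * (1 + wind/10) * (1 + slope/20)
Wind factor = 1 + 12.9/10 = 2.29
Slope factor = 1 + 9.4/20 = 1.47
ROS = 0.64 * 2.29 * 1.47 = 2.15 m/min

2.15


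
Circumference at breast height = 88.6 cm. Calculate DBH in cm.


Formula: DBH = C / pi
DBH = 88.6 / pi
pi = 3.14159...
DBH = 28.2 cm

28.2


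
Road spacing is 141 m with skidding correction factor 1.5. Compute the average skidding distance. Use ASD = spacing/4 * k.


Formula: ASD = (spacing / 4) * correction
Uncorrected distance = spacing / 4 = 141 / 4 = 35.25 m
ASD = 35.25 * 1.5 = 53 m

53


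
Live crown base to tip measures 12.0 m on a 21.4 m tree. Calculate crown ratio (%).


Formula: Crown Ratio = (Crown Length / Total Height) * 100
CR = (12.0 m / 21.4 m) * 100
CR = 0.5607 * 100 = 56.1%

56.1


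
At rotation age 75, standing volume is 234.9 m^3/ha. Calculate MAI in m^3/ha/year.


Formula: MAI = Total Volume / Stand Age
MAI = 234.9 m^3/ha / 75 years
MAI = 3.13 m^3/ha/year

3.13


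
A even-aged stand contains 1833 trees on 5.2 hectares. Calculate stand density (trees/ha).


Formula: Stand Density = N_trees / Area_ha
Density = 1833 trees / 5.2 ha
Density = 353 trees/ha

353


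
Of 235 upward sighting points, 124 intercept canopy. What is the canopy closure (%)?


Formula: Canopy closure = covered points / total points * 100
Closure = 124 / 235 * 100
Closure = 0.5277 * 100 = 52.8%

52.8


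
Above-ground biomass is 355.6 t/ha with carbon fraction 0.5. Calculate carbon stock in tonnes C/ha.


Formula: Carbon Stock = Biomass * Carbon Fraction
C = 355.6 t/ha * 0.5
C = 177.8 t C/ha

177.8


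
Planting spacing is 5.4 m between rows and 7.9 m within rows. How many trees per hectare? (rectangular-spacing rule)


Formula: TPH = 10000 m^2/ha / (spacing_x * spacing_y)
Area per tree = 5.4 m * 7.9 m = 42.66 m^2
TPH = 10000 / 42.66 = 234 trees/ha

234


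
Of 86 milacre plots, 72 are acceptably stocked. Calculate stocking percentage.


Formula: Stocking % = stocked plots / total plots * 100
Stocking = 72 / 86 * 100
Stocking = 0.8372 * 100 = 83.7%

83.7


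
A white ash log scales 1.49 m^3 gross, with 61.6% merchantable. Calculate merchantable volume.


Formula: MV = V_total * (merchantable_pct / 100)
Merchantable fraction = 61.6% / 100 = 0.616
MV = 1.49 m^3 * 0.616 = 0.918 m^3

0.918


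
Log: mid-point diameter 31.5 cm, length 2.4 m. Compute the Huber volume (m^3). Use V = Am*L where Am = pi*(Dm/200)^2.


Huber: V = Am * L,  Am = pi*(Dm/200)^2
Am = pi*(31.5/200)^2 = 0.077931 m^2
V = 0.077931*2.4 = 0.187 m^3

0.187


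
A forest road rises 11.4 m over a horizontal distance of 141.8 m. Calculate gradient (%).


Formula: Gradient = rise / run * 100
Gradient = 11.4 / 141.8 * 100 = 8.0%

8.0


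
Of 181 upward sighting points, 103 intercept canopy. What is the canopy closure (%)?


Formula: Canopy closure = covered points / total points * 100
Closure = 103 / 181 * 100
Closure = 0.5691 * 100 = 56.9%

56.9


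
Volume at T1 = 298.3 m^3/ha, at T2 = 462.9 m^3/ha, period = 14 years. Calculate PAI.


Formula: PAI = (V_T2 - V_T1) / (T2 - T1)
Volume increment = 462.9 - 298.3 = 164.6 m^3/ha
PAI = 164.6 / 14 = 11.76 m^3/ha/year

11.76


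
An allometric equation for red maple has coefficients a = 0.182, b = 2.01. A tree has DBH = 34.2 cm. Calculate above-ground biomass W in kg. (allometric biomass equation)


Formula: W = a * DBH^b  (allometric power law)
DBH^b = 34.2^2.01 = 1211.6926
W = 0.182 * 1211.6926 = 220.5 kg

220.5


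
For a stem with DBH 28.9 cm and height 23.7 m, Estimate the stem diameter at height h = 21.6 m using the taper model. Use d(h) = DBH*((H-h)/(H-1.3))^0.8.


Taper: d(h) = DBH * ((H - h) / (H - 1.3))^0.8
Numerator = H - h = 23.7 - 21.6 = 2.1 m
Denominator = H - 1.3 = 23.7 - 1.3 = 22.4 m
Ratio = 2.1 / 22.4 = 0.09375
d = 28.9 * 0.09375^0.8 = 4.3 cm

4.3


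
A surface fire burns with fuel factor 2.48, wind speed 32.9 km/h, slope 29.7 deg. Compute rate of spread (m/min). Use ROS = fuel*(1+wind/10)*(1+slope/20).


Formula: ROS = fuel * (1 + wind/10) * (1 + slope/20)
Wind factor = 1 + 32.9/10 = 4.29
Slope factor = 1 + 29.7/20 = 2.485
ROS = 2.48 * 4.29 * 2.485 = 26.44 m/min

26.44


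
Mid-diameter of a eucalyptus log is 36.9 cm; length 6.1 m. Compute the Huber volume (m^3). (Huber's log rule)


Huber: V = Am * L,  Am = pi*(Dm/200)^2
Am = pi*(36.9/200)^2 = 0.106941 m^2
V = 0.106941*6.1 = 0.6523 m^3

0.6523


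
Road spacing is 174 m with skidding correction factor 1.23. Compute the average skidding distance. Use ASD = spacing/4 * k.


Formula: ASD = (spacing / 4) * correction
Uncorrected distance = spacing / 4 = 174 / 4 = 43.5 m
ASD = 43.5 * 1.23 = 54 m

54


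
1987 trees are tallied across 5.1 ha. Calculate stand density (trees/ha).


Formula: Stand Density = N_trees / Area_ha
Density = 1987 trees / 5.1 ha
Density = 390 trees/ha

390


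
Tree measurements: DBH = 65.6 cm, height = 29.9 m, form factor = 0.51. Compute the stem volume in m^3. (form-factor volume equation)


Formula: V = pi * (DBH/200)^2 * H * ff
Radius = DBH/200 = 65.6/200 = 0.328 m
Radius^2 = 0.328^2 = 0.107584 m^2
V = pi * 0.107584 * 29.9 * 0.51
V = 5.154 m^3

5.154


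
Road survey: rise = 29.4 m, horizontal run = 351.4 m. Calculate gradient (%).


Formula: Gradient = rise / run * 100
Gradient = 29.4 / 351.4 * 100 = 8.4%

8.4


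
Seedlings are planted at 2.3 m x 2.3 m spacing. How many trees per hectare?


Formula: TPH = 10000 m^2/ha / (spacing_x * spacing_y)
Area per tree = 2.3 m * 2.3 m = 5.29 m^2
TPH = 10000 / 5.29 = 1890 trees/ha

1890


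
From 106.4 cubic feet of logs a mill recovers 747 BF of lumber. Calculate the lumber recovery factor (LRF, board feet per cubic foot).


Formula: LRF = Lumber Output (BF) / Log Input (ft^3)
LRF = 747 BF / 106.4 ft^3
LRF = 7.02 BF/ft^3

7.02


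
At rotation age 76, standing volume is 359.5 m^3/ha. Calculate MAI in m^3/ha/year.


Formula: MAI = Total Volume / Stand Age
MAI = 359.5 m^3/ha / 76 years
MAI = 4.73 m^3/ha/year

4.73


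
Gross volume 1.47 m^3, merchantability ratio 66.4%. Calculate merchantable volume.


Formula: MV = V_total * (merchantable_pct / 100)
Merchantable fraction = 66.4% / 100 = 0.664
MV = 1.47 m^3 * 0.664 = 0.976 m^3

0.976


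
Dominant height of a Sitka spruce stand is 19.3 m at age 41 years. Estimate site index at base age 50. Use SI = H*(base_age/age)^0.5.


Formula: SI = H_dom * (base_age / age)^0.5
Age ratio = 50 / 41 = 1.21951
sqrt(age_ratio) = 1.10432
SI = 19.3 * 1.10432 = 21.3 m

21.3


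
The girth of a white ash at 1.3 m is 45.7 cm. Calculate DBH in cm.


Formula: DBH = C / pi
DBH = 45.7 / pi
pi = 3.14159...
DBH = 14.5 cm

14.5


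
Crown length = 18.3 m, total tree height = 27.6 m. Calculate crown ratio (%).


Formula: Crown Ratio = (Crown Length / Total Height) * 100
CR = (18.3 m / 27.6 m) * 100
CR = 0.663 * 100 = 66.3%

66.3


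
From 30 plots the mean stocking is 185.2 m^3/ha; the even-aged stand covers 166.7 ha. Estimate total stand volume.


Formula: Total Volume = Mean Volume per ha * Total Area
Total Volume = 185.2 m^3/ha * 166.7 ha
Total Volume = 30873 m^3

30873


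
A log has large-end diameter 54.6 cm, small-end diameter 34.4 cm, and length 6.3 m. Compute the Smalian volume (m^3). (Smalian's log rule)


Smalian: V = (A1 + A2)/2 * L,  A = pi*(D/200)^2
A1 = pi*(54.6/200)^2 = 0.23414 m^2
A2 = pi*(34.4/200)^2 = 0.092941 m^2
V = (0.23414+0.092941)/2*6.3 = 1.0303 m^3

1.0303


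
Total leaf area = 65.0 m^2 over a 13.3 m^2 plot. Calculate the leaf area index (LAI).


Formula: LAI = total leaf area / ground area  (dimensionless)
LAI = 65.0 m^2 / 13.3 m^2
LAI = 4.89

4.89


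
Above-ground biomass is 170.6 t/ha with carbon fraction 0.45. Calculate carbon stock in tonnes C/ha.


Formula: Carbon Stock = Biomass * Carbon Fraction
C = 170.6 t/ha * 0.45
C = 76.8 t C/ha

76.8


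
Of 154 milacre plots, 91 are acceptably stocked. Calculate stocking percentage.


Formula: Stocking % = stocked plots / total plots * 100
Stocking = 91 / 154 * 100
Stocking = 0.5909 * 100 = 59.1%

59.1


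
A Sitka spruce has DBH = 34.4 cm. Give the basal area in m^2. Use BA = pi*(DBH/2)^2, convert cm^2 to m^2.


Formula: BA = pi * (DBH/2)^2 / 10000  (cm^2 to m^2)
Radius = DBH/2 = 34.4/2 = 17.2 cm
BA = pi * 17.2^2 / 10000
   = 929.4088 cm^2 / 10000
   = 0.0929 m^2

0.0929


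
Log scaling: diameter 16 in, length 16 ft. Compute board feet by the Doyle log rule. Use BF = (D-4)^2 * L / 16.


Doyle: BF = (D - 4)^2 * L / 16
Adjusted diameter = 16 - 4 = 12 in
(D-4)^2 = 12^2 = 144
BF = 144 * 16 / 16 = 144 BF

144


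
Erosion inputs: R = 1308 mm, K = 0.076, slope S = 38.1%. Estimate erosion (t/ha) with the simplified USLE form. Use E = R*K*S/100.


Formula: E = R * K * S / 100  (simplified USLE)
R * K = 1308 * 0.076 = 99.408
E = 99.408 * 38.1 / 100 = 37.87 t/ha

37.87


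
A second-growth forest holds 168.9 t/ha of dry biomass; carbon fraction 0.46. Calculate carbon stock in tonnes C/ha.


Formula: Carbon Stock = Biomass * Carbon Fraction
C = 168.9 t/ha * 0.46
C = 77.7 t C/ha

77.7


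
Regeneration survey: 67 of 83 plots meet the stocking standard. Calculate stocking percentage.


Formula: Stocking % = stocked plots / total plots * 100
Stocking = 67 / 83 * 100
Stocking = 0.8072 * 100 = 80.7%

80.7


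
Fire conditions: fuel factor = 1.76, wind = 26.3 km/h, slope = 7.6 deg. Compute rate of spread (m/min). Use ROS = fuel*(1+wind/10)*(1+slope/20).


Formula: ROS = fuel * (1 + wind/10) * (1 + slope/20)
Wind factor = 1 + 26.3/10 = 3.63
Slope factor = 1 + 7.6/20 = 1.38
ROS = 1.76 * 3.63 * 1.38 = 8.82 m/min

8.82


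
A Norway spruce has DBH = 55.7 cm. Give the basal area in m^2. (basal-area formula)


Formula: BA = pi * (DBH/2)^2 / 10000  (cm^2 to m^2)
Radius = DBH/2 = 55.7/2 = 27.85 cm
BA = pi * 27.85^2 / 10000
   = 2436.6899 cm^2 / 10000
   = 0.2437 m^2

0.2437


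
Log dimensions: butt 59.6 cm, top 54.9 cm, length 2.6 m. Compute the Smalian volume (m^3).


Smalian: V = (A1 + A2)/2 * L,  A = pi*(D/200)^2
A1 = pi*(59.6/200)^2 = 0.278986 m^2
A2 = pi*(54.9/200)^2 = 0.23672 m^2
V = (0.278986+0.23672)/2*2.6 = 0.6704 m^3

0.6704


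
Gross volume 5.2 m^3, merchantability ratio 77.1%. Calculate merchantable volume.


Formula: MV = V_total * (merchantable_pct / 100)
Merchantable fraction = 77.1% / 100 = 0.771
MV = 5.2 m^3 * 0.771 = 4.009 m^3

4.009


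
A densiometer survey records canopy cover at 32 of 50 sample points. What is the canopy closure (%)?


Formula: Canopy closure = covered points / total points * 100
Closure = 32 / 50 * 100
Closure = 0.64 * 100 = 64.0%

64.0


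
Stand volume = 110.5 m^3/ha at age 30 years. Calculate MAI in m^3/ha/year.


Formula: MAI = Total Volume / Stand Age
MAI = 110.5 m^3/ha / 30 years
MAI = 3.68 m^3/ha/year

3.68


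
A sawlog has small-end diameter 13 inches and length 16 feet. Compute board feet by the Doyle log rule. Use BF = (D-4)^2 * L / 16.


Doyle: BF = (D - 4)^2 * L / 16
Adjusted diameter = 13 - 4 = 9 in
(D-4)^2 = 9^2 = 81
BF = 81 * 16 / 16 = 81 BF

81


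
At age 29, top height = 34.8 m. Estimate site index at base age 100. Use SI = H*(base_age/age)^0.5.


Formula: SI = H_dom * (base_age / age)^0.5
Age ratio = 100 / 29 = 3.44828
sqrt(age_ratio) = 1.85695
SI = 34.8 * 1.85695 = 64.6 m

64.6


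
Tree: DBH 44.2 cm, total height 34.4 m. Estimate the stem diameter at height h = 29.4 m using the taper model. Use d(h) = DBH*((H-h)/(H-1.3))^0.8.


Taper: d(h) = DBH * ((H - h) / (H - 1.3))^0.8
Numerator = H - h = 34.4 - 29.4 = 5.0 m
Denominator = H - 1.3 = 34.4 - 1.3 = 33.1 m
Ratio = 5.0 / 33.1 = 0.15106
d = 44.2 * 0.15106^0.8 = 9.7 cm

9.7


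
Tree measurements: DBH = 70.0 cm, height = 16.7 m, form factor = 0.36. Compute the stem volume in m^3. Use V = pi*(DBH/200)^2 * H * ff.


Formula: V = pi * (DBH/200)^2 * H * ff
Radius = DBH/200 = 70.0/200 = 0.35 m
Radius^2 = 0.35^2 = 0.1225 m^2
V = pi * 0.1225 * 16.7 * 0.36
V = 2.314 m^3

2.314


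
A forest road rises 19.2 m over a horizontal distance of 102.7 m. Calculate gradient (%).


Formula: Gradient = rise / run * 100
Gradient = 19.2 / 102.7 * 100 = 18.7%

18.7


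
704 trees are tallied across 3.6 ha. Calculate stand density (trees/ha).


Formula: Stand Density = N_trees / Area_ha
Density = 704 trees / 3.6 ha
Density = 196 trees/ha

196


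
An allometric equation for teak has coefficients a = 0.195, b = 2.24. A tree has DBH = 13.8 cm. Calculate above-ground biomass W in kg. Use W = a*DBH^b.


Formula: W = a * DBH^b  (allometric power law)
DBH^b = 13.8^2.24 = 357.5437
W = 0.195 * 357.5437 = 69.7 kg

69.7


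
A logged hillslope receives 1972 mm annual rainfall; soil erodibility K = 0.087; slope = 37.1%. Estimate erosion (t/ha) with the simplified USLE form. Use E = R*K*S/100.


Formula: E = R * K * S / 100  (simplified USLE)
R * K = 1972 * 0.087 = 171.564
E = 171.564 * 37.1 / 100 = 63.65 t/ha

63.65


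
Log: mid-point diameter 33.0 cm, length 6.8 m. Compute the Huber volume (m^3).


Huber: V = Am * L,  Am = pi*(Dm/200)^2
Am = pi*(33.0/200)^2 = 0.08553 m^2
V = 0.08553*6.8 = 0.5816 m^3

0.5816


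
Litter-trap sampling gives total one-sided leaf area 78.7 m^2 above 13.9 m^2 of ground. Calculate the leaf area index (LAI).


Formula: LAI = total leaf area / ground area  (dimensionless)
LAI = 78.7 m^2 / 13.9 m^2
LAI = 5.66

5.66


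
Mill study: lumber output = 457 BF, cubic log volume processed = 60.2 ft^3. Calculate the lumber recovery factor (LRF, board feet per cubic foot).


Formula: LRF = Lumber Output (BF) / Log Input (ft^3)
LRF = 457 BF / 60.2 ft^3
LRF = 7.59 BF/ft^3

7.59


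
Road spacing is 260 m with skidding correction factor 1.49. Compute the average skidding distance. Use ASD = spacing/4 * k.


Formula: ASD = (spacing / 4) * correction
Uncorrected distance = spacing / 4 = 260 / 4 = 65 m
ASD = 65 * 1.49 = 97 m

97


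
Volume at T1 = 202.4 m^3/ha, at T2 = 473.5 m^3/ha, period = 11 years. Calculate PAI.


Formula: PAI = (V_T2 - V_T1) / (T2 - T1)
Volume increment = 473.5 - 202.4 = 271.1 m^3/ha
PAI = 271.1 / 11 = 24.65 m^3/ha/year

24.65


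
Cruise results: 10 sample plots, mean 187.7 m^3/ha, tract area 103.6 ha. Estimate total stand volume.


Formula: Total Volume = Mean Volume per ha * Total Area
Total Volume = 187.7 m^3/ha * 103.6 ha
Total Volume = 19446 m^3

19446


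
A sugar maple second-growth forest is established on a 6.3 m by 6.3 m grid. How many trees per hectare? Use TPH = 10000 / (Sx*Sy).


Formula: TPH = 10000 m^2/ha / (spacing_x * spacing_y)
Area per tree = 6.3 m * 6.3 m = 39.69 m^2
TPH = 10000 / 39.69 = 252 trees/ha

252


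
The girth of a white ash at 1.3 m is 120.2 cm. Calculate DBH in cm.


Formula: DBH = C / pi
DBH = 120.2 / pi
pi = 3.14159...
DBH = 38.3 cm

38.3


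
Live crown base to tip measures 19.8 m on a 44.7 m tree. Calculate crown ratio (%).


Formula: Crown Ratio = (Crown Length / Total Height) * 100
CR = (19.8 m / 44.7 m) * 100
CR = 0.443 * 100 = 44.3%

44.3


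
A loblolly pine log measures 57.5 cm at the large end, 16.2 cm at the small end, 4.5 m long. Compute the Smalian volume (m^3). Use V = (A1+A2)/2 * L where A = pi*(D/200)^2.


Smalian: V = (A1 + A2)/2 * L,  A = pi*(D/200)^2
A1 = pi*(57.5/200)^2 = 0.259672 m^2
A2 = pi*(16.2/200)^2 = 0.020612 m^2
V = (0.259672+0.020612)/2*4.5 = 0.6306 m^3

0.6306


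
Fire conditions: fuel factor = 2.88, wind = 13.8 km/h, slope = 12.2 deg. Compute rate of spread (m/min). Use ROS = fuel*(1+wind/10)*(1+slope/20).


Formula: ROS = fuel * (1 + wind/10) * (1 + slope/20)
Wind factor = 1 + 13.8/10 = 2.38
Slope factor = 1 + 12.2/20 = 1.61
ROS = 2.88 * 2.38 * 1.61 = 11.04 m/min

11.04


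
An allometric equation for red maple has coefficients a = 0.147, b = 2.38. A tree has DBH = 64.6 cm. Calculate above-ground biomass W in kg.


Formula: W = a * DBH^b  (allometric power law)
DBH^b = 64.6^2.38 = 20340.1145
W = 0.147 * 20340.1145 = 2990.0 kg

2990.0
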